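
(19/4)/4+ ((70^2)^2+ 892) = 24010893.19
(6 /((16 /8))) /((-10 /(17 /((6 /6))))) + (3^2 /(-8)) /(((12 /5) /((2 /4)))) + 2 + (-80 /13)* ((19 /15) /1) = -138893 /12480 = -11.13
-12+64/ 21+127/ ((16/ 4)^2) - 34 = -11765/ 336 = -35.01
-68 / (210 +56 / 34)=-578 / 1799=-0.32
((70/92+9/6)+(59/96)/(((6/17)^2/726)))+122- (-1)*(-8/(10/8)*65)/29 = 1418363921/384192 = 3691.81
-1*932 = -932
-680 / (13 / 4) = -2720 / 13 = -209.23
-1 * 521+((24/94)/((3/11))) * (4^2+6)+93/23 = -536566/1081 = -496.36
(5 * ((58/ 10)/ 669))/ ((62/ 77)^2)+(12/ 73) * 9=290288381/ 187729428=1.55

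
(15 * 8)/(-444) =-10/37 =-0.27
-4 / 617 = -0.01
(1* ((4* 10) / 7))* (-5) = -200 / 7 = -28.57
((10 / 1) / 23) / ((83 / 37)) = 370 / 1909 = 0.19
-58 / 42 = -29 / 21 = -1.38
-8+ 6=-2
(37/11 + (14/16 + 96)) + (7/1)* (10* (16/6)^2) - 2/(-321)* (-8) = 50674079/84744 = 597.97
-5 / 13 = -0.38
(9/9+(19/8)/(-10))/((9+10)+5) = 61/1920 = 0.03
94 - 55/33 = 92.33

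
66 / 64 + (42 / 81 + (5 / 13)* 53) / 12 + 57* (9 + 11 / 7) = 142783843 / 235872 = 605.34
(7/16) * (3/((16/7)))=147/256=0.57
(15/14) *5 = 75/14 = 5.36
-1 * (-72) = 72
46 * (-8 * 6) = -2208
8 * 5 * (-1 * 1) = -40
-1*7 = -7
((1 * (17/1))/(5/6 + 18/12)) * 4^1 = 204/7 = 29.14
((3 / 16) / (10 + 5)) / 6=1 / 480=0.00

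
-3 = -3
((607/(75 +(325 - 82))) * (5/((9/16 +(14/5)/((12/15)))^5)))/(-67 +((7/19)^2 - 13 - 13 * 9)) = -28721414144/655553296393125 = -0.00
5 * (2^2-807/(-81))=1885/27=69.81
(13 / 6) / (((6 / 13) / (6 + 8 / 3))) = 2197 / 54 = 40.69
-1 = -1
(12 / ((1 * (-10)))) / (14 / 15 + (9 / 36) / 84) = -2016 / 1573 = -1.28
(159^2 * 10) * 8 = 2022480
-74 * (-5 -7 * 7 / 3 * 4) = 15614 / 3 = 5204.67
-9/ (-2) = 9/ 2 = 4.50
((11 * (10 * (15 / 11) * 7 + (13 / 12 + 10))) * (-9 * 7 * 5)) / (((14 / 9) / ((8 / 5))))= -379701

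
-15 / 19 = -0.79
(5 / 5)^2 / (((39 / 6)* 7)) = 2 / 91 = 0.02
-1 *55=-55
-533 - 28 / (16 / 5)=-2167 / 4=-541.75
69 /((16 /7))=483 /16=30.19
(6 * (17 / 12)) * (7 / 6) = 119 / 12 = 9.92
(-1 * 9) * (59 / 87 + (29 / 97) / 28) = -6.20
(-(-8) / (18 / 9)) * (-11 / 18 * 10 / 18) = -110 / 81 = -1.36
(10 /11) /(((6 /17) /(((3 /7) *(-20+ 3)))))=-1445 /77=-18.77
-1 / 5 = -0.20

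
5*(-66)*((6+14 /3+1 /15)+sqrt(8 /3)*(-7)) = -3542+1540*sqrt(6) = 230.21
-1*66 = -66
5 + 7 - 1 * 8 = 4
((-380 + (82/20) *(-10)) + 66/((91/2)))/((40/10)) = -38179/364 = -104.89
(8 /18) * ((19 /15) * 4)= 304 /135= 2.25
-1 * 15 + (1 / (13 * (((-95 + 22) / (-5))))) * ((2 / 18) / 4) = -15.00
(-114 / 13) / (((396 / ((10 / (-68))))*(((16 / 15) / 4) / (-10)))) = -2375 / 19448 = -0.12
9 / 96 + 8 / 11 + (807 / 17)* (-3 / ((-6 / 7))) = 999137 / 5984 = 166.97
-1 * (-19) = 19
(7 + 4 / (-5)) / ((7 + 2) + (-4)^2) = 31 / 125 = 0.25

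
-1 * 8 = -8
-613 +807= 194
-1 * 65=-65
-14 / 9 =-1.56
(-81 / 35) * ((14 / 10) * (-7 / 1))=567 / 25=22.68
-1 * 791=-791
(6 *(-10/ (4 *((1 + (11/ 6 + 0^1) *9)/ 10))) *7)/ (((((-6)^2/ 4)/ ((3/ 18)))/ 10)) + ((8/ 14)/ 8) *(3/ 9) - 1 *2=-1649/ 126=-13.09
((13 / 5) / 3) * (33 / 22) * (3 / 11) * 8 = 2.84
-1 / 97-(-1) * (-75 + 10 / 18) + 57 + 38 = 17936 / 873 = 20.55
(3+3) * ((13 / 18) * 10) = 43.33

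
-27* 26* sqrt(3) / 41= -702* sqrt(3) / 41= -29.66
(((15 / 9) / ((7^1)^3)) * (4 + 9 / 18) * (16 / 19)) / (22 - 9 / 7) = 24 / 26999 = 0.00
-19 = -19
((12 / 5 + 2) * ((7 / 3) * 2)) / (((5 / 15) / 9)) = 554.40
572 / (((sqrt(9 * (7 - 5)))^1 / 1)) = 286 * sqrt(2) / 3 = 134.82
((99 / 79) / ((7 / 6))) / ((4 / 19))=5643 / 1106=5.10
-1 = -1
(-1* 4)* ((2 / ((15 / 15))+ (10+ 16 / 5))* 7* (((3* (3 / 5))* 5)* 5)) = -19152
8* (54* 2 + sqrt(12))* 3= 2675.14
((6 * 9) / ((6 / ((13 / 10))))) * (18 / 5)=1053 / 25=42.12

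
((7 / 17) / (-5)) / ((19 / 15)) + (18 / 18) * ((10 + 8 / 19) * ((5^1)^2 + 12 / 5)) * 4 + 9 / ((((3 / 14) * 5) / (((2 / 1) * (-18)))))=71373 / 85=839.68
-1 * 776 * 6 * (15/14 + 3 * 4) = -426024/7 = -60860.57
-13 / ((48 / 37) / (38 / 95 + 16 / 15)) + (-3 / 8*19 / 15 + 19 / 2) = -1021 / 180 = -5.67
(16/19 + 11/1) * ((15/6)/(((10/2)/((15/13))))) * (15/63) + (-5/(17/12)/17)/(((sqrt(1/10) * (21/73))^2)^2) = -3029.94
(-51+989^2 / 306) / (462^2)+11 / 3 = 240446683 / 65313864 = 3.68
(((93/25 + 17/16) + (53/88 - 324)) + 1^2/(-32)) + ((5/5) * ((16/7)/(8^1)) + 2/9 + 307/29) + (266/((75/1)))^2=-39520548113/133980000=-294.97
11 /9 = 1.22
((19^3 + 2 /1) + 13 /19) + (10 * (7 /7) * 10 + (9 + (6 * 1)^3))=136547 /19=7186.68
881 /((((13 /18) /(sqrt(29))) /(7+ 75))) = 1300356 * sqrt(29) /13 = 538663.95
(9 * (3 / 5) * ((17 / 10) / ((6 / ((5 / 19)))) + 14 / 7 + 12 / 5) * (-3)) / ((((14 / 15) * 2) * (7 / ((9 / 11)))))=-4.54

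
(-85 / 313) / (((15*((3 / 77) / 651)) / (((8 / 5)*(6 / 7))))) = -649264 / 1565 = -414.87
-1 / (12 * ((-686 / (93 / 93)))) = 1 / 8232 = 0.00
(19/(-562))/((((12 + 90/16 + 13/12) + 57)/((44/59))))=-10032/30124043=-0.00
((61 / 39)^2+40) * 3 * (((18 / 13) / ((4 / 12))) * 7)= 8134686 / 2197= 3702.63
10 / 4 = 5 / 2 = 2.50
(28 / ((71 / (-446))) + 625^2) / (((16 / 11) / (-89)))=-27139727373 / 1136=-23890605.08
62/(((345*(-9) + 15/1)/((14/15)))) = -434/23175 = -0.02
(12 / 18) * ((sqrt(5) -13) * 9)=-78 + 6 * sqrt(5)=-64.58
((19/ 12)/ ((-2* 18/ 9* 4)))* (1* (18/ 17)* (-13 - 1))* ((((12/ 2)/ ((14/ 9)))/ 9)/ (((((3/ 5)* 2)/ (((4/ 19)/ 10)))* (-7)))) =-3/ 1904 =-0.00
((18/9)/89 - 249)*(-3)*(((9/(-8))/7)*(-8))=598293/623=960.34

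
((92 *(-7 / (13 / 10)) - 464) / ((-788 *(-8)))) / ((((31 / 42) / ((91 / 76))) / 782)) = -89606643 / 464132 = -193.06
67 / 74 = 0.91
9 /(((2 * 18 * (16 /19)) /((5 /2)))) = 95 /128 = 0.74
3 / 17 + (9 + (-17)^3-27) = -83824 / 17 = -4930.82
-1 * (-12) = 12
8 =8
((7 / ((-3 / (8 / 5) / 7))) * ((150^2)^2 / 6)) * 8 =-17640000000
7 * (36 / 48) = 21 / 4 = 5.25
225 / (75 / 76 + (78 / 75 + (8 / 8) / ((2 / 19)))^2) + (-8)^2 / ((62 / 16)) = 1528530106 / 82517753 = 18.52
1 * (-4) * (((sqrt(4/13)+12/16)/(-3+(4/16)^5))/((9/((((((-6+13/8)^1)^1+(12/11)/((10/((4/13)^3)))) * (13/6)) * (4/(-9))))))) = 8655161344 * sqrt(13)/90173481255+1081895168/2312140545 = 0.81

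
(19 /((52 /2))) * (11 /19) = 11 /26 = 0.42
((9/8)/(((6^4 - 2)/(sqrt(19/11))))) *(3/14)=27 *sqrt(209)/1594208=0.00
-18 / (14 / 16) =-144 / 7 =-20.57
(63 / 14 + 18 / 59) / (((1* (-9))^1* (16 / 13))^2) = 1183 / 30208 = 0.04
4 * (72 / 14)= 144 / 7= 20.57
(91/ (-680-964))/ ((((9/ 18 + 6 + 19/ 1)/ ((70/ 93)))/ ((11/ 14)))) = -5005/ 3898746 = -0.00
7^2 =49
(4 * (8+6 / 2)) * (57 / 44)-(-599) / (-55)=2536 / 55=46.11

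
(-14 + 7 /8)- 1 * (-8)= -41 /8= -5.12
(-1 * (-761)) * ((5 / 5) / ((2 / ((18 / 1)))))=6849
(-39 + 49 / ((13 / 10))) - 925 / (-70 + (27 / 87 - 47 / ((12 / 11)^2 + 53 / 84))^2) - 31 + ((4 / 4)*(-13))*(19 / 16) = -49.34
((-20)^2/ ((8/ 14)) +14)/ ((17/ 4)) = 168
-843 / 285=-281 / 95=-2.96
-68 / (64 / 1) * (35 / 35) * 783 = -13311 / 16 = -831.94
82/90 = 41/45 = 0.91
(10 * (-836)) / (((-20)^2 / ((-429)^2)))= -38464569 / 10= -3846456.90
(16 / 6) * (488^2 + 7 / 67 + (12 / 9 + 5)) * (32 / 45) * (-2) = -24508537856 / 27135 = -903207.59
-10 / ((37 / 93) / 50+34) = -46500 / 158137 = -0.29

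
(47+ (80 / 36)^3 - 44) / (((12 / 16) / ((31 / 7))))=1263188 / 15309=82.51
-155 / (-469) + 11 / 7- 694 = -324594 / 469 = -692.10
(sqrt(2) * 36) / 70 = 18 * sqrt(2) / 35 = 0.73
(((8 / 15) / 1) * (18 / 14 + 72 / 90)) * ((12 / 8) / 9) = 292 / 1575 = 0.19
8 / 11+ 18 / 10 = 139 / 55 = 2.53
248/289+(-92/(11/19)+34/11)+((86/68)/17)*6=-154.51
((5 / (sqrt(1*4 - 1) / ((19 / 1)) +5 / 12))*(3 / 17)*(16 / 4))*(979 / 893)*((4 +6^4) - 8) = 5089233600 / 403871 - 642850560*sqrt(3) / 403871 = 9844.19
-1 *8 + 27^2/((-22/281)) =-205025/22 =-9319.32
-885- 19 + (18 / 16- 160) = -8503 / 8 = -1062.88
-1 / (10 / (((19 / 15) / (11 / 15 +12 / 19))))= -361 / 3890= -0.09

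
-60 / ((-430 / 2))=12 / 43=0.28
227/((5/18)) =4086/5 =817.20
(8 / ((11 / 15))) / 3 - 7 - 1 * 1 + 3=-15 / 11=-1.36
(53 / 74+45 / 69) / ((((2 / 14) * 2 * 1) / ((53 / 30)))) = 864059 / 102120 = 8.46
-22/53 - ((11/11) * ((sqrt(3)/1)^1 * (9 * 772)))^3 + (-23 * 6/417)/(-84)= -1006237930176 * sqrt(3) - 127217/309414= -1742855219568.19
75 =75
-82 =-82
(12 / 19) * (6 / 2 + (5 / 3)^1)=2.95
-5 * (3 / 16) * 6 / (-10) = 9 / 16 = 0.56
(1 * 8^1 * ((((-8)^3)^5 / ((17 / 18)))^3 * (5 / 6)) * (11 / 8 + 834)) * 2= -2829353037446295119729423349024569295820742983680 / 4913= -575891112852899474807535800000000000000000000.00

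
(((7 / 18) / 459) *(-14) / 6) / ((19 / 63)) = -343 / 52326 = -0.01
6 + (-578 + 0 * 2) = -572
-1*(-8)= 8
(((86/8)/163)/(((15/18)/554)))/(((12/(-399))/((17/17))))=-4752489/3260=-1457.82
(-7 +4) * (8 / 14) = -12 / 7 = -1.71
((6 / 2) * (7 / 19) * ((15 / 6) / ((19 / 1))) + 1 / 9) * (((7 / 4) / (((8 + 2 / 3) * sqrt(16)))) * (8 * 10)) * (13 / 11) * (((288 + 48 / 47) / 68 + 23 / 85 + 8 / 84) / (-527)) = -645580757 / 60194911788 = -0.01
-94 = -94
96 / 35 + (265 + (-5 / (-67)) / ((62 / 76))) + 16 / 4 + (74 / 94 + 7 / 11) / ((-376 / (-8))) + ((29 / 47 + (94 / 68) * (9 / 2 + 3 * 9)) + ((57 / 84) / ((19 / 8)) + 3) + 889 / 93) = 118508140352087 / 360348824220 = 328.87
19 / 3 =6.33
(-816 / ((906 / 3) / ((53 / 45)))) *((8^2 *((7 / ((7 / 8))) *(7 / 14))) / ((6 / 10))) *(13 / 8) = -2998528 / 1359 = -2206.42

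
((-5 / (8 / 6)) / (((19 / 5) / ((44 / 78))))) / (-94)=275 / 46436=0.01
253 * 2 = 506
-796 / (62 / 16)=-205.42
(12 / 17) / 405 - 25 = -57371 / 2295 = -25.00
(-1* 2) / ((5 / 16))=-32 / 5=-6.40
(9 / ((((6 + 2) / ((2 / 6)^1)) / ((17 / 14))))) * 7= 51 / 16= 3.19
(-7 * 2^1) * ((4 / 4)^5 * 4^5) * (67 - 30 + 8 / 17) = -9132032 / 17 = -537178.35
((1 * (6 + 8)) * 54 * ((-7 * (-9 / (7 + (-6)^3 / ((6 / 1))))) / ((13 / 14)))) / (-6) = 111132 / 377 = 294.78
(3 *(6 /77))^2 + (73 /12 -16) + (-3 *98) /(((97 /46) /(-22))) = 21100460833 /6901356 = 3057.44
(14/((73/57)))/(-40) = -399/1460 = -0.27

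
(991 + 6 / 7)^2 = 48205249 / 49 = 983780.59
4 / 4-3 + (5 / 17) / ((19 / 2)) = -636 / 323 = -1.97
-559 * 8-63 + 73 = -4462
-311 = -311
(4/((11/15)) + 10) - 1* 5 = 115/11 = 10.45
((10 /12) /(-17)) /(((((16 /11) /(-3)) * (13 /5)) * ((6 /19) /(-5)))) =-26125 /42432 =-0.62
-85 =-85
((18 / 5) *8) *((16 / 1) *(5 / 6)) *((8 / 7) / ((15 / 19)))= 19456 / 35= 555.89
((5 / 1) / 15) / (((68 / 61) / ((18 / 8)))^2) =100467 / 73984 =1.36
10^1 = 10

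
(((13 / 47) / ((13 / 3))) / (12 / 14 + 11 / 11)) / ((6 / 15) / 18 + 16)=135 / 62933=0.00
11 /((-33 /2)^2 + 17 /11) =484 /12047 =0.04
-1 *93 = -93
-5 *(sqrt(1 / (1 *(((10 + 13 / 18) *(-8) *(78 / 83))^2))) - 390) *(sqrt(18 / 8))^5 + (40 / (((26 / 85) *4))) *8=9678801865 / 642304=15068.88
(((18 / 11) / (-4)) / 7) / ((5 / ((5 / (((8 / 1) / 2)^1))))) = -9 / 616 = -0.01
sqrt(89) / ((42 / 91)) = 13*sqrt(89) / 6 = 20.44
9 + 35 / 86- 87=-6673 / 86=-77.59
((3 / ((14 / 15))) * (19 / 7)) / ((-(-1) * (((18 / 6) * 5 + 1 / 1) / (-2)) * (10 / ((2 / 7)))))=-171 / 5488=-0.03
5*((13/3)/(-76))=-65/228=-0.29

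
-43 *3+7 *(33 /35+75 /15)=-437 /5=-87.40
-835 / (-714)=835 / 714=1.17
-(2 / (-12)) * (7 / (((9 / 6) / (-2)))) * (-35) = 490 / 9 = 54.44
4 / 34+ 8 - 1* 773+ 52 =-712.88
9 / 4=2.25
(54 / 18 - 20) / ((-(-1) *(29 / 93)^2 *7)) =-147033 / 5887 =-24.98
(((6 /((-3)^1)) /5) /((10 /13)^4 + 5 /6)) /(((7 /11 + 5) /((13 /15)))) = -8168446 /157173875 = -0.05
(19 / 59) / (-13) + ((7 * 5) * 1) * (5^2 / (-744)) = -685261 / 570648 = -1.20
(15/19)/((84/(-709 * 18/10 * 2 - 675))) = -16137/532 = -30.33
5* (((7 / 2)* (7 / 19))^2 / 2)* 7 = 84035 / 2888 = 29.10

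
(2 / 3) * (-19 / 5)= -2.53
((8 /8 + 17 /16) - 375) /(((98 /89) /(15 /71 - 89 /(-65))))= -21283371 /39760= -535.30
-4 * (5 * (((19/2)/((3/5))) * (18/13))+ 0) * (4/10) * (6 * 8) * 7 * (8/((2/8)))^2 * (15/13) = -11766988800/169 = -69627152.66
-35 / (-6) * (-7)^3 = -12005 / 6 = -2000.83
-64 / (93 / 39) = -832 / 31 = -26.84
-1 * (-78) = 78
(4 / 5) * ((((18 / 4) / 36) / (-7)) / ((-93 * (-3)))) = -1 / 19530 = -0.00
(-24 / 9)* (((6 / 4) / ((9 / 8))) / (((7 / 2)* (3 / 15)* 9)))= -320 / 567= -0.56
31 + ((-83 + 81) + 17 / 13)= 394 / 13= 30.31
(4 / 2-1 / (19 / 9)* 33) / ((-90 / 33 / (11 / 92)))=31339 / 52440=0.60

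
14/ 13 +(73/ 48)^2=101533/ 29952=3.39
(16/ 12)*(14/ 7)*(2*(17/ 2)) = 136/ 3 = 45.33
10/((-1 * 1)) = -10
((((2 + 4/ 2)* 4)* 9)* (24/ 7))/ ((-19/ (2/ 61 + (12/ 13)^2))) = -31525632/ 1371097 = -22.99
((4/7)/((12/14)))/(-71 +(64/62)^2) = -1922/201621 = -0.01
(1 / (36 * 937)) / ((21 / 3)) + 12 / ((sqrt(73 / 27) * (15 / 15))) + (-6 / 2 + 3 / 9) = -629663 / 236124 + 36 * sqrt(219) / 73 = 4.63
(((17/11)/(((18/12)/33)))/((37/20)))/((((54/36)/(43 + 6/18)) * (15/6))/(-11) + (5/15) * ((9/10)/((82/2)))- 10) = -159473600/86777173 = -1.84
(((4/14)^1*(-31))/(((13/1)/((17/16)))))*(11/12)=-5797/8736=-0.66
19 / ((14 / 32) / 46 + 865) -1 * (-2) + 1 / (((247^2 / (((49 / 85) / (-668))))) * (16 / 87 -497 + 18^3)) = 2069809085211264826999 / 1023662134111065360340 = 2.02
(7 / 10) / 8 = 7 / 80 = 0.09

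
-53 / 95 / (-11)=53 / 1045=0.05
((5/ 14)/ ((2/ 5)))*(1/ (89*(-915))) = -5/ 456036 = -0.00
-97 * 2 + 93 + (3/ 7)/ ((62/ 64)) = -21821/ 217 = -100.56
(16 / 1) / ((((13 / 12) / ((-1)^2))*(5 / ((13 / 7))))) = 192 / 35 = 5.49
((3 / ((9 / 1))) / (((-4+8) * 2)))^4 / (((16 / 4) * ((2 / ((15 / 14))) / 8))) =5 / 1548288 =0.00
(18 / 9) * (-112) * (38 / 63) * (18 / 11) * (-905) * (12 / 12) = 2200960 / 11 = 200087.27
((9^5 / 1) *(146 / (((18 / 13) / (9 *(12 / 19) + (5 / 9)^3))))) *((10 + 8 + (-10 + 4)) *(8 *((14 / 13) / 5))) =71618129856 / 95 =753875051.12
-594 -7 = -601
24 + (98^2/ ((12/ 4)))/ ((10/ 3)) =4922/ 5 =984.40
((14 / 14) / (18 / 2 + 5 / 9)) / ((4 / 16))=18 / 43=0.42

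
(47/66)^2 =2209/4356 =0.51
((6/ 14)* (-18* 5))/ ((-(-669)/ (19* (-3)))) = 3.29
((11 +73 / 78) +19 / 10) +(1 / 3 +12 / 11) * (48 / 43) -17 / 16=21196709 / 1475760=14.36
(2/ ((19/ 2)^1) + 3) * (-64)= -3904/ 19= -205.47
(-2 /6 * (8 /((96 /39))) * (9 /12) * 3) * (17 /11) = -663 /176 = -3.77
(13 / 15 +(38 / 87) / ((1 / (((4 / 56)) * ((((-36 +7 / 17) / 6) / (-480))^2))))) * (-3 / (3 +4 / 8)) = -0.74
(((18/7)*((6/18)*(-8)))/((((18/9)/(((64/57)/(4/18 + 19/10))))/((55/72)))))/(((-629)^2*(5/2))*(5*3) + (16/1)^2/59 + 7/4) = -8307200/88946681162661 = -0.00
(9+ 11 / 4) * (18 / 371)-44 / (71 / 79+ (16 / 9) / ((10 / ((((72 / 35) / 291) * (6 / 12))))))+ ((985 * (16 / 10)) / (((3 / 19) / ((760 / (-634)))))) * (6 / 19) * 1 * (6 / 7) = -2797409201193807 / 851052000442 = -3287.00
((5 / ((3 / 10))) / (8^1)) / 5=5 / 12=0.42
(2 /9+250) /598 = 1126 /2691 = 0.42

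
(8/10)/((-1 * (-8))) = 1/10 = 0.10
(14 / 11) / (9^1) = 14 / 99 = 0.14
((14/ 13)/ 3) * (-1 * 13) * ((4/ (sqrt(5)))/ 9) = -56 * sqrt(5)/ 135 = -0.93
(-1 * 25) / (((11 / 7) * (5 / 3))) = -105 / 11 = -9.55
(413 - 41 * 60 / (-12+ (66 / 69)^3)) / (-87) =-21458212 / 2943993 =-7.29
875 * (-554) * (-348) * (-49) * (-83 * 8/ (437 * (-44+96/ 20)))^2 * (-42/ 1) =521607206.41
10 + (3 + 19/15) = 214/15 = 14.27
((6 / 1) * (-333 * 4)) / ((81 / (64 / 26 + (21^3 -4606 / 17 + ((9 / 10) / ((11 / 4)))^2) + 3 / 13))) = -593179121328 / 668525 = -887295.35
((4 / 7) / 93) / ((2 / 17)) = 34 / 651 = 0.05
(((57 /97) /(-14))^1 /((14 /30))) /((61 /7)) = -855 /82838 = -0.01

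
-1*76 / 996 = -19 / 249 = -0.08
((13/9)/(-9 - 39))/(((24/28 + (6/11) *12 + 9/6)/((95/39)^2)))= -694925/34647912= -0.02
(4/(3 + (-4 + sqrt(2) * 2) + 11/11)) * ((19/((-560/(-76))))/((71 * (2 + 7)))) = 361 * sqrt(2)/89460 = 0.01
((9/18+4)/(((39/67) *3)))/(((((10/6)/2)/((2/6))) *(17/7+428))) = 469/195845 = 0.00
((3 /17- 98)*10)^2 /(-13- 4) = -276556900 /4913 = -56290.84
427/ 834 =0.51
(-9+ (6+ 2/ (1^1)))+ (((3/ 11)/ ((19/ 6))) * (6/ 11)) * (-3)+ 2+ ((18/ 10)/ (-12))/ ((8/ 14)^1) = 109721/ 183920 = 0.60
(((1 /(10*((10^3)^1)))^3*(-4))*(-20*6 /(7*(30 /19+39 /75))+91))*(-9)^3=421426881 /1744750000000000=0.00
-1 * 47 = -47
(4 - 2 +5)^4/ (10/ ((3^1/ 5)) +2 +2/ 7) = 50421/ 398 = 126.69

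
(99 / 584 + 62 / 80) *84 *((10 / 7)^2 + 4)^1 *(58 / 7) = 10146288 / 2555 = 3971.15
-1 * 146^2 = -21316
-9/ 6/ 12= -1/ 8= -0.12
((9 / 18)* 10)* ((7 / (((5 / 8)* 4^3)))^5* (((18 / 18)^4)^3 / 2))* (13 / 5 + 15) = 184877 / 25600000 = 0.01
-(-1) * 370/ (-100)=-37/ 10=-3.70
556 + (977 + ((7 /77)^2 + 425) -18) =234741 /121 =1940.01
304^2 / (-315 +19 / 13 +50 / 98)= -58868992 / 199399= -295.23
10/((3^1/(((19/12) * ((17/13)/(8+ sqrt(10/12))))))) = 12920/14781 - 1615 * sqrt(30)/88686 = 0.77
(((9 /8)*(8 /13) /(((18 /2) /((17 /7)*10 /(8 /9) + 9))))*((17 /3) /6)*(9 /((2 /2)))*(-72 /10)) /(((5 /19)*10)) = -2956419 /45500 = -64.98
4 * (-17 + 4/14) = -468/7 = -66.86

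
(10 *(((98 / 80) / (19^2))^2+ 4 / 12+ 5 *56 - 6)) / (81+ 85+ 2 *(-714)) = -171606700003 / 78943248960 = -2.17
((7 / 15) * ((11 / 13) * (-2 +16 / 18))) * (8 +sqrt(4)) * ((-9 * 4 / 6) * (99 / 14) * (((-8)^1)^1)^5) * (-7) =555089920 / 13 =42699224.62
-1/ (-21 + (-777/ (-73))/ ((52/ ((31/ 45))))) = 0.05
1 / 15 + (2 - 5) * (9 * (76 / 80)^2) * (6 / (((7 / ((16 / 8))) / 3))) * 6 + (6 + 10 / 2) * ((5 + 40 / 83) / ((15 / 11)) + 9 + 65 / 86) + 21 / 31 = -34829938909 / 58085475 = -599.63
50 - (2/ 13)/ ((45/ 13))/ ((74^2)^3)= 184732301447999/ 3694646028960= 50.00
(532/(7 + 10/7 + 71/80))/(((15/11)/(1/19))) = 34496/15651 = 2.20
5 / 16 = 0.31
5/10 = 1/2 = 0.50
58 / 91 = 0.64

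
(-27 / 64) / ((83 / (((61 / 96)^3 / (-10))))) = 226981 / 1740636160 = 0.00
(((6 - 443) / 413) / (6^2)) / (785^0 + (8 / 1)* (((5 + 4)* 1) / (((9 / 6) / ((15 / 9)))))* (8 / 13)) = -0.00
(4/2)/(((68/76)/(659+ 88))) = 28386/17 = 1669.76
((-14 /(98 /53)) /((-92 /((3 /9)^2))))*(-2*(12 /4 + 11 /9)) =-1007 /13041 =-0.08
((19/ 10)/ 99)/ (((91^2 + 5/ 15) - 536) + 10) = 19/ 7677780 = 0.00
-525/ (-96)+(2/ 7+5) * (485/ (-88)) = -58305/ 2464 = -23.66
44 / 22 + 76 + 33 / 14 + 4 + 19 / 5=6171 / 70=88.16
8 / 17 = 0.47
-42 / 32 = -21 / 16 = -1.31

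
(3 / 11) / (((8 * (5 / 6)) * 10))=9 / 2200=0.00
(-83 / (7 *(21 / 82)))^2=46321636 / 21609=2143.63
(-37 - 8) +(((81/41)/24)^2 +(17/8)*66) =10248105/107584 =95.26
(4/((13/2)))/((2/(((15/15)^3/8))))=1/26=0.04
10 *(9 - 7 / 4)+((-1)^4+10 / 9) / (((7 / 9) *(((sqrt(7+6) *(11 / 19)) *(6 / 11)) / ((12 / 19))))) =38 *sqrt(13) / 91+145 / 2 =74.01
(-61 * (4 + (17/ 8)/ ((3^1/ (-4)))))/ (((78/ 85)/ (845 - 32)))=-9835945/ 156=-63050.93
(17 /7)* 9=153 /7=21.86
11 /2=5.50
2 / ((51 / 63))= 42 / 17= 2.47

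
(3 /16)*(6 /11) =9 /88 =0.10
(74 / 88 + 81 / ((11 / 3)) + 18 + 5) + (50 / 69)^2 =9731981 / 209484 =46.46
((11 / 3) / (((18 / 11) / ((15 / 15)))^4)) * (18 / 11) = 14641 / 17496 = 0.84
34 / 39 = 0.87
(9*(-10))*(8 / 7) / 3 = -240 / 7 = -34.29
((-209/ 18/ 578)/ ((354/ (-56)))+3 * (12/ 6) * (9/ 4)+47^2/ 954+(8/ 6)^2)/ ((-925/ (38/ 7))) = -3263086714/ 31597975395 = -0.10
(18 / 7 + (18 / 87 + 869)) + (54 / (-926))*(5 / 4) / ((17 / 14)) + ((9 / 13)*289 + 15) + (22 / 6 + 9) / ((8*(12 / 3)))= 1083967868779 / 997035312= 1087.19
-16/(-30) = 8/15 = 0.53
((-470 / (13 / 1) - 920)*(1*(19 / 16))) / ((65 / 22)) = -384.30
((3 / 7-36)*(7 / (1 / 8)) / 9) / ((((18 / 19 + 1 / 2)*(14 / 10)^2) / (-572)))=6560320 / 147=44628.03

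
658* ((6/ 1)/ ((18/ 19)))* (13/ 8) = 81263/ 12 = 6771.92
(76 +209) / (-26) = -285 / 26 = -10.96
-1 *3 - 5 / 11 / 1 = -3.45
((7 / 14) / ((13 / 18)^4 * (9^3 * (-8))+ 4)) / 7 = -9 / 199423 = -0.00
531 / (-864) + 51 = 4837 / 96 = 50.39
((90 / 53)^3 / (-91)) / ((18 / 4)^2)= -36000 / 13547807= -0.00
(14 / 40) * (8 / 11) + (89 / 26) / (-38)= 8937 / 54340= 0.16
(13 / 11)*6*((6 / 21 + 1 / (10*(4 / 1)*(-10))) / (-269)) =-30927 / 4142600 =-0.01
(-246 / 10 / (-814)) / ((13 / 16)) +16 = 424264 / 26455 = 16.04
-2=-2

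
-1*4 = -4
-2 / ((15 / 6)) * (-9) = 36 / 5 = 7.20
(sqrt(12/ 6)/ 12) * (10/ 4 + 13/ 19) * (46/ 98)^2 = 64009 * sqrt(2)/ 1094856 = 0.08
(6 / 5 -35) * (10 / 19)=-338 / 19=-17.79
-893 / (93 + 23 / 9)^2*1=-72333 / 739600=-0.10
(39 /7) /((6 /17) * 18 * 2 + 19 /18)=0.40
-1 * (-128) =128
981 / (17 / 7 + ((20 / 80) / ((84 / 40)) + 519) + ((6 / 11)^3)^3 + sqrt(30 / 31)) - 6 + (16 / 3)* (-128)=-686.79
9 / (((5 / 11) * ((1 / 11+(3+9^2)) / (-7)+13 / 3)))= -22869 / 8870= -2.58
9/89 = 0.10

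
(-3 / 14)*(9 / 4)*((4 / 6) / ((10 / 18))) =-81 / 140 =-0.58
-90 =-90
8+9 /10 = 89 /10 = 8.90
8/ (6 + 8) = 4/ 7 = 0.57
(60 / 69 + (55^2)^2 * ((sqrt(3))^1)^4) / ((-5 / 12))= -4546030548 / 23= -197653502.09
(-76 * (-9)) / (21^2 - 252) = 76 / 21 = 3.62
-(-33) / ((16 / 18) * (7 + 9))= 297 / 128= 2.32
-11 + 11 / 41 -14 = -1014 / 41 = -24.73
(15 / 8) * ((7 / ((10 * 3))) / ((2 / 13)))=91 / 32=2.84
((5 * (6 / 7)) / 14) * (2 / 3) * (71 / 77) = 710 / 3773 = 0.19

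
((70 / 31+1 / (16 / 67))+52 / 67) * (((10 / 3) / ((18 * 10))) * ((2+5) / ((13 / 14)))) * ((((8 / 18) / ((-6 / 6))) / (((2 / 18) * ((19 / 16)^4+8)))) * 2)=-128445743104 / 159075878481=-0.81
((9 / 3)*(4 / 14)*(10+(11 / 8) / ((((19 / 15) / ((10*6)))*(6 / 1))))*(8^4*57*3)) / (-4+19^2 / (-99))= -1637435.71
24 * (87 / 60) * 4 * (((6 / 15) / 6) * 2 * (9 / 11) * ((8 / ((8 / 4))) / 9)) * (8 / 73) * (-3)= -44544 / 20075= -2.22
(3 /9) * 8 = 8 /3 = 2.67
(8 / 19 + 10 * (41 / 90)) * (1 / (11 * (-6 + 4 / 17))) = -0.08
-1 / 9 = -0.11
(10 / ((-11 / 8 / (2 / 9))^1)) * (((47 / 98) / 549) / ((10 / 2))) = -752 / 2663199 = -0.00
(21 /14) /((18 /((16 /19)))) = 4 /57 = 0.07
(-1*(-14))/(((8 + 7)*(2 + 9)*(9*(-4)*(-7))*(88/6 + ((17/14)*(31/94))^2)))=865928/38132251245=0.00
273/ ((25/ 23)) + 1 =252.16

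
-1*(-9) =9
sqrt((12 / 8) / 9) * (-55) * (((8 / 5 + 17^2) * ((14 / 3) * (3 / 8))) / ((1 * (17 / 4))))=-111881 * sqrt(6) / 102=-2686.78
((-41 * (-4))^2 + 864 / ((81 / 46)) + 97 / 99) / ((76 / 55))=13556885 / 684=19820.01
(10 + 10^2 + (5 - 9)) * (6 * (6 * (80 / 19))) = 305280 / 19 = 16067.37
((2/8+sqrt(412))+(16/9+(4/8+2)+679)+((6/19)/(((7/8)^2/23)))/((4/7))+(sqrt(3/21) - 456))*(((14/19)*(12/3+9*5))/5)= 98*sqrt(7)/95+1372*sqrt(103)/95+57275659/32490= 1912.17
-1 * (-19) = 19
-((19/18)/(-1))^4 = -1.24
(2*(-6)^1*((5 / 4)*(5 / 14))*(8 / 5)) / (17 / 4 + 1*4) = -80 / 77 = -1.04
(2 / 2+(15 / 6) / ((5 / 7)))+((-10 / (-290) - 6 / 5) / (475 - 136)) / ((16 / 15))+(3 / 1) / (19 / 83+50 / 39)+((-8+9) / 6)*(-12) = 1149452853 / 256444912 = 4.48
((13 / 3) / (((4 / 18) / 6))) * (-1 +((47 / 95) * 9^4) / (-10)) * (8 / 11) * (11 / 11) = -144760356 / 5225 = -27705.33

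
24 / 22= 12 / 11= 1.09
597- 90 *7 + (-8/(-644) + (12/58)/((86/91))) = -6578864/200767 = -32.77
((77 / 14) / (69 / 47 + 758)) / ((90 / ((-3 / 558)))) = -47 / 108642600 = -0.00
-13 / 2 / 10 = -13 / 20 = -0.65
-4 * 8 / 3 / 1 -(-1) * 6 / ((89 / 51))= -1930 / 267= -7.23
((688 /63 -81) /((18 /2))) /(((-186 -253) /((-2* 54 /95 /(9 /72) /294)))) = -14128 /25748667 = -0.00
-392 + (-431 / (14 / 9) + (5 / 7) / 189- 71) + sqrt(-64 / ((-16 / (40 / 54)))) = -738.35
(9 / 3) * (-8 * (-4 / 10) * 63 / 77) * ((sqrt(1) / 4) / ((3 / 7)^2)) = 588 / 55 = 10.69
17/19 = 0.89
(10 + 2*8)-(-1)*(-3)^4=107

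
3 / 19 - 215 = -4082 / 19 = -214.84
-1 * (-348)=348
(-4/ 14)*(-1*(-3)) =-6/ 7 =-0.86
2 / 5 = 0.40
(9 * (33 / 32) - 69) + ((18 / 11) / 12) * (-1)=-59.86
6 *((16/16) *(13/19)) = 78/19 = 4.11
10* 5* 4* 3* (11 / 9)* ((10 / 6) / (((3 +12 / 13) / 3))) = 934.64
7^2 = 49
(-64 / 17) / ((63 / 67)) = -4288 / 1071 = -4.00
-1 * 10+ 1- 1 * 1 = -10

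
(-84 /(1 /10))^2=705600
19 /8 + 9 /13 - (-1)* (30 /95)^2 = 118903 /37544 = 3.17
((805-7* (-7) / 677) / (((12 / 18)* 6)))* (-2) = -272517 / 677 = -402.54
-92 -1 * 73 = -165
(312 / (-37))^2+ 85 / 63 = 6249037 / 86247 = 72.46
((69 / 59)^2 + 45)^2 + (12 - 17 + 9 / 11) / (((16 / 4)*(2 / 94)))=2100.83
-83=-83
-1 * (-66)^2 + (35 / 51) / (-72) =-15995267 / 3672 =-4356.01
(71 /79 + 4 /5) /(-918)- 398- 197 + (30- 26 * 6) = -261442481 /362610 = -721.00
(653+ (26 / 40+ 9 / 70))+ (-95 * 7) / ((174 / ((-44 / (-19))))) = 7855223 / 12180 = 644.93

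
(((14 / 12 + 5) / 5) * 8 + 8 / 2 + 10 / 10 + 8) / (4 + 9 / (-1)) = -343 / 75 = -4.57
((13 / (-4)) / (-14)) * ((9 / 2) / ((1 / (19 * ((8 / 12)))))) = 741 / 56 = 13.23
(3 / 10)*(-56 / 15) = -28 / 25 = -1.12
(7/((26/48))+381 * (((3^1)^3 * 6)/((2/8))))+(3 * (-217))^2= 8719125/13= 670701.92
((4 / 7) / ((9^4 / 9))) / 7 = 4 / 35721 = 0.00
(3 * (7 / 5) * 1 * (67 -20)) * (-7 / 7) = -987 / 5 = -197.40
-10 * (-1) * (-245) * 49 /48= -60025 /24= -2501.04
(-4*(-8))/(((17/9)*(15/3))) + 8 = 968/85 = 11.39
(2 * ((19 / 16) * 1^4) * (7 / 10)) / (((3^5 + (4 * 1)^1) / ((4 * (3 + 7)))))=7 / 26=0.27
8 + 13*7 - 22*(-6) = 231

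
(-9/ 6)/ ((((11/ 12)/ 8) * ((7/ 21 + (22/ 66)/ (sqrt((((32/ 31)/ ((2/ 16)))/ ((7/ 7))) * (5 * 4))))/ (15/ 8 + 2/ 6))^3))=-3040.17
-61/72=-0.85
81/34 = 2.38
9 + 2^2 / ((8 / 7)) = 25 / 2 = 12.50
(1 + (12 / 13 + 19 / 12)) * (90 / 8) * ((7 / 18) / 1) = 19145 / 1248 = 15.34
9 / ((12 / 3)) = 9 / 4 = 2.25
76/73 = 1.04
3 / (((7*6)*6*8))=1 / 672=0.00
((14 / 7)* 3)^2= 36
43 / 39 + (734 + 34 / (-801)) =7654181 / 10413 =735.06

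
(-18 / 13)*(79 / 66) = -237 / 143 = -1.66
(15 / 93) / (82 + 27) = 5 / 3379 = 0.00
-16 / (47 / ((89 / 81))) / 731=-1424 / 2782917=-0.00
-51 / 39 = -17 / 13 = -1.31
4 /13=0.31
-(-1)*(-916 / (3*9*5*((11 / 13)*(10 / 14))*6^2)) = -0.31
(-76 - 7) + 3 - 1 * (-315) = 235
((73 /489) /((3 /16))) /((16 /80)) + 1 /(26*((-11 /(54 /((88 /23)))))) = 3.93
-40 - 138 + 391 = 213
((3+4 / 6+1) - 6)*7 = -28 / 3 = -9.33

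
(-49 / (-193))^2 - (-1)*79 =2945072 / 37249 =79.06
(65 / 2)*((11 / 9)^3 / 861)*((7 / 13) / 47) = 6655 / 8428698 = 0.00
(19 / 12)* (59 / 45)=2.08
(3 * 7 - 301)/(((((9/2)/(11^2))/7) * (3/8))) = -3794560/27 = -140539.26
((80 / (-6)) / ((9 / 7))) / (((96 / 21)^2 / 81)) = -5145 / 128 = -40.20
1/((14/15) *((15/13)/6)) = 39/7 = 5.57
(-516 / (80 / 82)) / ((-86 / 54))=3321 / 10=332.10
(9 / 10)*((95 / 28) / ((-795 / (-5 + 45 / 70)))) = 3477 / 207760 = 0.02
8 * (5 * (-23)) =-920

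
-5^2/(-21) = 1.19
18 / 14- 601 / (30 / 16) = -33521 / 105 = -319.25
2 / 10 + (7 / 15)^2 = 94 / 225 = 0.42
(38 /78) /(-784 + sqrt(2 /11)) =-81928 /131843673-19 *sqrt(22) /263687346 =-0.00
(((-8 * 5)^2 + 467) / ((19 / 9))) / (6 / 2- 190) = -18603 / 3553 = -5.24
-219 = -219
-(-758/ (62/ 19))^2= -51854401/ 961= -53958.79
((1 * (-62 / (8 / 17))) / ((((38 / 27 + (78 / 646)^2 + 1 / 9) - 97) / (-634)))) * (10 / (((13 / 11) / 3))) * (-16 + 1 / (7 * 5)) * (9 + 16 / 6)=4138549.85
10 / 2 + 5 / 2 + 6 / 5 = 87 / 10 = 8.70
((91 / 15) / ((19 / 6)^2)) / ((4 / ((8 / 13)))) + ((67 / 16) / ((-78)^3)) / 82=104598732697 / 1123815064320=0.09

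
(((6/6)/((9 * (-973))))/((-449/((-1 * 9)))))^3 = -1/83383005271258133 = -0.00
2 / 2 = 1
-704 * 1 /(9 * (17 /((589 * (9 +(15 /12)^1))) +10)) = -8500448 /1087011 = -7.82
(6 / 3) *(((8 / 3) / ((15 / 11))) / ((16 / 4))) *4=176 / 45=3.91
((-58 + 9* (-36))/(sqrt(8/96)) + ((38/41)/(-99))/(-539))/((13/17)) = 646/28441413-12988* sqrt(3)/13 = -1730.45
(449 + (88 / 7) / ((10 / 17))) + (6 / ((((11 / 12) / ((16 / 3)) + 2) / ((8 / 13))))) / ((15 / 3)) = 5954029 / 12649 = 470.71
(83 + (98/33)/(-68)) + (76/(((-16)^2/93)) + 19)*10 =9856547/17952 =549.05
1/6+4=25/6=4.17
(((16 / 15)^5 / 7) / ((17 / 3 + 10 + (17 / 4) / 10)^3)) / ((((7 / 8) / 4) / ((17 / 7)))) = 0.00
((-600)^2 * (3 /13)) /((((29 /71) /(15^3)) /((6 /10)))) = 155277000000 /377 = 411875331.56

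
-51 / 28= -1.82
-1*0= 0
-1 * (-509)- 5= 504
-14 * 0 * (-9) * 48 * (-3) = 0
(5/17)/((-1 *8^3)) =-5/8704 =-0.00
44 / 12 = 11 / 3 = 3.67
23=23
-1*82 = -82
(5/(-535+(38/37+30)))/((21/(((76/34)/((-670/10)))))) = 7030/446017593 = 0.00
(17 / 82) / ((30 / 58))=493 / 1230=0.40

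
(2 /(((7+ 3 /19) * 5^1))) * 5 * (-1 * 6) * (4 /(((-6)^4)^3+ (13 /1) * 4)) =-57 /18502650298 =-0.00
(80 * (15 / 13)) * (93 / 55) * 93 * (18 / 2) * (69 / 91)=1289046960 / 13013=99058.40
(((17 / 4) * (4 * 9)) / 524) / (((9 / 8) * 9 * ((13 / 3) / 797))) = 27098 / 5109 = 5.30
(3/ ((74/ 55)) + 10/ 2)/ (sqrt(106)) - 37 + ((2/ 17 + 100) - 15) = 535 * sqrt(106)/ 7844 + 818/ 17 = 48.82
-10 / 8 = -5 / 4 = -1.25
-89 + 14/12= -527/6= -87.83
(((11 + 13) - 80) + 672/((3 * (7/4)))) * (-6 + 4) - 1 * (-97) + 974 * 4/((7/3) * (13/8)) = 89227/91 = 980.52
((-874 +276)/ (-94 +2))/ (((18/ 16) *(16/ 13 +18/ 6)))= 676/ 495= 1.37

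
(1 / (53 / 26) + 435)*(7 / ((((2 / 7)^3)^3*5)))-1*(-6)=6519812036249 / 135680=48052859.94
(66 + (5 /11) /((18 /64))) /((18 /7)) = 23429 /891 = 26.30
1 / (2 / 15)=15 / 2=7.50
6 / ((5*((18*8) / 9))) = 3 / 40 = 0.08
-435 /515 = -87 /103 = -0.84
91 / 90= 1.01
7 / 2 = 3.50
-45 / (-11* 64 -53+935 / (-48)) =0.06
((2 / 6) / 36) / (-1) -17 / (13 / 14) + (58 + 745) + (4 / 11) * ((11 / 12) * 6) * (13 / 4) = 1110821 / 1404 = 791.18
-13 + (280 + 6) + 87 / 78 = 7127 / 26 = 274.12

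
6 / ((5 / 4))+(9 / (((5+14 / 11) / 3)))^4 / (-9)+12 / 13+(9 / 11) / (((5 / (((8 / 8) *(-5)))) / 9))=-7959655128 / 200086315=-39.78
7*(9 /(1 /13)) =819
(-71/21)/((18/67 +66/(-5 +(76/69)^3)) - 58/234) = 223289731587/1188360835333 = 0.19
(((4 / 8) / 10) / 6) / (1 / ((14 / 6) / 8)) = 7 / 2880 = 0.00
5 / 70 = 1 / 14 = 0.07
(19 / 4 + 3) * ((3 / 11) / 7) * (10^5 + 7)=9300651 / 308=30196.92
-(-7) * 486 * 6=20412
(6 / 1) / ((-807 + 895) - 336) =-3 / 124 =-0.02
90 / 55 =18 / 11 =1.64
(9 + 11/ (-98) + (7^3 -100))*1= 24685/ 98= 251.89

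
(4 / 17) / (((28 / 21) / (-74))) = -222 / 17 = -13.06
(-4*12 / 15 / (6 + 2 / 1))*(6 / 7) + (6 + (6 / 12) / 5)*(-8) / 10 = -914 / 175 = -5.22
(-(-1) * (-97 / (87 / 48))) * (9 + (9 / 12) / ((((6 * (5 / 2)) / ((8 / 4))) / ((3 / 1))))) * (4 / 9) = -221.20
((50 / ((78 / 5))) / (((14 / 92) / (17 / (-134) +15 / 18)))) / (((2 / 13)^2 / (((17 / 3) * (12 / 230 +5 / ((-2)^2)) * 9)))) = 234972725 / 5628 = 41750.66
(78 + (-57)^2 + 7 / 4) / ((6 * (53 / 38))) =252985 / 636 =397.78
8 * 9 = 72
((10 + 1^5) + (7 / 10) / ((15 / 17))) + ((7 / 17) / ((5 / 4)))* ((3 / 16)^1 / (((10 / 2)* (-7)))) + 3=75437 / 5100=14.79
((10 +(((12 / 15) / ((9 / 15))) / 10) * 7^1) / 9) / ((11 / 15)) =164 / 99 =1.66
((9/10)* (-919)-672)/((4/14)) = -104937/20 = -5246.85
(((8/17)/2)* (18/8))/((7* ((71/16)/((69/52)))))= 2484/109837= 0.02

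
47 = 47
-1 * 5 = -5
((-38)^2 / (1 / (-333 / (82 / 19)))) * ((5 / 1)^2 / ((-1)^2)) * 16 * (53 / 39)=-32281197600 / 533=-60565098.69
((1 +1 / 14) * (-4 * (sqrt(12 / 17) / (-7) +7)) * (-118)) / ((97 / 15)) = 53100 / 97 - 106200 * sqrt(51) / 80801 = 538.04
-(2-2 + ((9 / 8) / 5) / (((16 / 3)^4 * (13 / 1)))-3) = 102235431 / 34078720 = 3.00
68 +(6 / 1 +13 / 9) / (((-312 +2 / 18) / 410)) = 58.21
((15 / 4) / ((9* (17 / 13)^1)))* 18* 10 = 975 / 17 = 57.35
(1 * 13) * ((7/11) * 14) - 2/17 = 21636/187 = 115.70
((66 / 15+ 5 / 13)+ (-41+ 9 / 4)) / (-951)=8831 / 247260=0.04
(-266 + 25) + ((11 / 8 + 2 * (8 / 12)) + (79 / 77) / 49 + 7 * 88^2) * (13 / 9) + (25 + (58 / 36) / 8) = 127279400957 / 1629936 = 78088.59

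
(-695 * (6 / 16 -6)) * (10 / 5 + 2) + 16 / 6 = 93841 / 6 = 15640.17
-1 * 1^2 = -1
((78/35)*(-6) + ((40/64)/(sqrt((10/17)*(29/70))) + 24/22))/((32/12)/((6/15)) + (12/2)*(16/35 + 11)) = -7092/43549 + 525*sqrt(3451)/1836976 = -0.15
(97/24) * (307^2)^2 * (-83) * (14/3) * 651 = -108632832226135469/12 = -9052736018844622.42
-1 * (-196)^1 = 196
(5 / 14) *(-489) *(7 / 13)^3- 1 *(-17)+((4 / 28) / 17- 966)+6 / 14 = -510247121 / 522886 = -975.83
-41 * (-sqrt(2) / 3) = 41 * sqrt(2) / 3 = 19.33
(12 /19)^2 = 144 /361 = 0.40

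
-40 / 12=-10 / 3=-3.33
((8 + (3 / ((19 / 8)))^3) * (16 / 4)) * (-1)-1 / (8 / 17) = -2314875 / 54872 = -42.19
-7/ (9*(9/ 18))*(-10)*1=140/ 9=15.56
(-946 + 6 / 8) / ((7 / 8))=-7562 / 7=-1080.29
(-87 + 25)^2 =3844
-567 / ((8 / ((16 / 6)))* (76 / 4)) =-189 / 19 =-9.95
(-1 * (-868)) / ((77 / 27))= 3348 / 11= 304.36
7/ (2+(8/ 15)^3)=3.25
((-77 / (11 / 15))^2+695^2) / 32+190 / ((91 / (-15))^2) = 2046298025 / 132496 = 15444.22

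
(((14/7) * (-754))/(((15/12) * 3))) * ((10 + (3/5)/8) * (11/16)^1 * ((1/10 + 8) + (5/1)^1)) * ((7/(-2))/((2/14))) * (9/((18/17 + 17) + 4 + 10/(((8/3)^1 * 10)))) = 182370831643/508500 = 358644.70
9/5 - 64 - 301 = -1816/5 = -363.20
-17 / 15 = -1.13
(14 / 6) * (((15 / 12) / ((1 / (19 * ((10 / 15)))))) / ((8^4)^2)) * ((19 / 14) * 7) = 12635 / 603979776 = 0.00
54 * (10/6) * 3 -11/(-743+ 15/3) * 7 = 199337/738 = 270.10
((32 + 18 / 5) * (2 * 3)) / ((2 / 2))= 1068 / 5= 213.60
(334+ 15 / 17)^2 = 32410249 / 289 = 112146.19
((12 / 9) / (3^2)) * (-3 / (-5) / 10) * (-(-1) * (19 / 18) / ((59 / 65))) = 247 / 23895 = 0.01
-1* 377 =-377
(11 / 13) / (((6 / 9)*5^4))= 33 / 16250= 0.00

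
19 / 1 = 19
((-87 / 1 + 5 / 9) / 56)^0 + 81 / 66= 49 / 22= 2.23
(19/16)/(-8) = -19/128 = -0.15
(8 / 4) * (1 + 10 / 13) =46 / 13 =3.54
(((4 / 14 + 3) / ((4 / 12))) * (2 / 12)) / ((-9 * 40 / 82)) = -943 / 2520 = -0.37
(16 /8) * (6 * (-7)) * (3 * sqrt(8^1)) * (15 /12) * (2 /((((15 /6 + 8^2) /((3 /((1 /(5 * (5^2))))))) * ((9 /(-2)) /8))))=240000 * sqrt(2) /19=17863.75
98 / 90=1.09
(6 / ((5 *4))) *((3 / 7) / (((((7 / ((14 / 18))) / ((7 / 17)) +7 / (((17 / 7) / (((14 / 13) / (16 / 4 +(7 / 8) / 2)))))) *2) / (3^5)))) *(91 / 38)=3122775747 / 1882941800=1.66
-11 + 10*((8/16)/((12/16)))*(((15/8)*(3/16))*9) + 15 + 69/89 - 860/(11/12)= -28580935/31328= -912.31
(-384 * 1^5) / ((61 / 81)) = -31104 / 61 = -509.90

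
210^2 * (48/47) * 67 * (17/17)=141825600/47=3017565.96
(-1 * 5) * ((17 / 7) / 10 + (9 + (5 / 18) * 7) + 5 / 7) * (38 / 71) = -142462 / 4473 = -31.85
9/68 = 0.13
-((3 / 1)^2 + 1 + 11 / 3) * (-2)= 82 / 3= 27.33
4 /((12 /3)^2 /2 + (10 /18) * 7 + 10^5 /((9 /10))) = 4 /111123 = 0.00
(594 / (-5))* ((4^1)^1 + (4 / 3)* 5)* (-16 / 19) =101376 / 95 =1067.12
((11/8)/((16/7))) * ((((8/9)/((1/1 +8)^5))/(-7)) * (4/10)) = -11/21257640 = -0.00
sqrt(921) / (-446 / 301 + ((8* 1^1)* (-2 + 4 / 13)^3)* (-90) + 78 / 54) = 5951673* sqrt(921) / 20768489143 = 0.01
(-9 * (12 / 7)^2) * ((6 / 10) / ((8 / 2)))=-972 / 245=-3.97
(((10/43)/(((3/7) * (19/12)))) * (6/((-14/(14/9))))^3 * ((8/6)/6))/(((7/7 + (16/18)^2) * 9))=-896/639711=-0.00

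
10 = 10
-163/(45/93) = -5053/15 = -336.87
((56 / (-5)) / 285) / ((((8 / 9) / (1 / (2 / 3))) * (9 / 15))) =-21 / 190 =-0.11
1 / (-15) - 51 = -766 / 15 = -51.07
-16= -16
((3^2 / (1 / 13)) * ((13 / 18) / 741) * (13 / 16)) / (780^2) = 1 / 6566400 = 0.00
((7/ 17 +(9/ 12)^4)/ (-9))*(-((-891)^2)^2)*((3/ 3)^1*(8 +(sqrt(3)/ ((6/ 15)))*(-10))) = 221916986289801/ 544-5547924657245025*sqrt(3)/ 4352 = -1800080765761.52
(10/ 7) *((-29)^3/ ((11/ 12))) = -2926680/ 77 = -38008.83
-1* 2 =-2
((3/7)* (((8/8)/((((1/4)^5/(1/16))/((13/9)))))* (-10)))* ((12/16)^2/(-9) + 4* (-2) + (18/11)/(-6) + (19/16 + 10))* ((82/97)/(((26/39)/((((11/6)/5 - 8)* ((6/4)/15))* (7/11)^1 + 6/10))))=-201744764/1232385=-163.70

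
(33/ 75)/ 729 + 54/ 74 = 492482/ 674325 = 0.73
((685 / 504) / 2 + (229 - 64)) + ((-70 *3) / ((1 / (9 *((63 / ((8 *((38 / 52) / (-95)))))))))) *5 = 9752000005 / 1008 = 9674603.18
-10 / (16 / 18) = -45 / 4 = -11.25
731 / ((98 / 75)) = 54825 / 98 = 559.44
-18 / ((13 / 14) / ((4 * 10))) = -10080 / 13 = -775.38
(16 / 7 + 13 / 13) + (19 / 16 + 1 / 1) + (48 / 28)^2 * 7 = 2917 / 112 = 26.04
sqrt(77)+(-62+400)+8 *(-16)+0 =sqrt(77)+210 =218.77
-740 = -740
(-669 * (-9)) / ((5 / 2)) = 12042 / 5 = 2408.40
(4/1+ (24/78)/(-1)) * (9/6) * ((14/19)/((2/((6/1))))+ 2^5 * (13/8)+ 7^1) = 83736/247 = 339.01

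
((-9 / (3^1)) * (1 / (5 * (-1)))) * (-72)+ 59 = 79 / 5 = 15.80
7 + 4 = 11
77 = 77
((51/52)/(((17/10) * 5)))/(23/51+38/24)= 306/5395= 0.06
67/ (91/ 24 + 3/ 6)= 1608/ 103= 15.61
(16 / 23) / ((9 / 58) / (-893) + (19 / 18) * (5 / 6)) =44750016 / 56573767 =0.79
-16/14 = -8/7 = -1.14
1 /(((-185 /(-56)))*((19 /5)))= 56 /703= 0.08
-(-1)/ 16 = 1/ 16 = 0.06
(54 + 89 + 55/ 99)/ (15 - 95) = -323/ 180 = -1.79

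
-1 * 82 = -82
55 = 55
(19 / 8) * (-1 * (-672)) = 1596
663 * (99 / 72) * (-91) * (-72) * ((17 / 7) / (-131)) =-14505777 / 131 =-110731.12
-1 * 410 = -410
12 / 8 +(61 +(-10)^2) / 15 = 367 / 30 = 12.23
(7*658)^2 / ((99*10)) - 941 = 10141823 / 495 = 20488.53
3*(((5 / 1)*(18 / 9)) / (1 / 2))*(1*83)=4980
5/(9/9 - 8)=-5/7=-0.71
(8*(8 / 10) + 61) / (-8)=-337 / 40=-8.42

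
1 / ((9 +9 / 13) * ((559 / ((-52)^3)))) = -70304 / 2709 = -25.95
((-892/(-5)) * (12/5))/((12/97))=3460.96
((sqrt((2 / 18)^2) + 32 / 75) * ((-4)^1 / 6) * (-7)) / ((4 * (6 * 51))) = 847 / 413100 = 0.00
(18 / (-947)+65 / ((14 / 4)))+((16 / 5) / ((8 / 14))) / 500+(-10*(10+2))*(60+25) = -42182963597 / 4143125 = -10181.44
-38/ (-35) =38/ 35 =1.09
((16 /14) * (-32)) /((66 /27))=-1152 /77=-14.96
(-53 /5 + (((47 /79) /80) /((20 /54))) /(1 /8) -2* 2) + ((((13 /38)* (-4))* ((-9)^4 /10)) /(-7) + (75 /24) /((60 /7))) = 2879389553 /25216800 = 114.19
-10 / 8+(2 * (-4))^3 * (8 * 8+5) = -141317 / 4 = -35329.25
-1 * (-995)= 995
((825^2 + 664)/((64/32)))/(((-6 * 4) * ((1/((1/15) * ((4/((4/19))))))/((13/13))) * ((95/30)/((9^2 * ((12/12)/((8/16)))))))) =-18394803/20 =-919740.15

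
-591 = -591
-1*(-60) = 60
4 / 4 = 1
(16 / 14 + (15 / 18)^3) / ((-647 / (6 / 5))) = -2603 / 815220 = -0.00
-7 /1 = -7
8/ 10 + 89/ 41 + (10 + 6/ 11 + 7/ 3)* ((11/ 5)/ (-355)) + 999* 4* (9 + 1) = 39962.89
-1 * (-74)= 74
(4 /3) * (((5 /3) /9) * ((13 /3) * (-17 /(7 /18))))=-8840 /189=-46.77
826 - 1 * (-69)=895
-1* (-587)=587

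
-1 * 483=-483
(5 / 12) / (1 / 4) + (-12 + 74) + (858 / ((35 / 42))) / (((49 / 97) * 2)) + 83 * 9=1344874 / 735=1829.76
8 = 8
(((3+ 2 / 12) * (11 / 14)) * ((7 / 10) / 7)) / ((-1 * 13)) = -209 / 10920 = -0.02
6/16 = 3/8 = 0.38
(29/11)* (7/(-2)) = -203/22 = -9.23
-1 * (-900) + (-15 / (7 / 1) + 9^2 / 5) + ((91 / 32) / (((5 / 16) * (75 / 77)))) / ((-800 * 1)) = 3838990951 / 4200000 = 914.05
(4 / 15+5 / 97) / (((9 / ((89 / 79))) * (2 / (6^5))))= 154.87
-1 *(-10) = 10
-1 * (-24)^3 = 13824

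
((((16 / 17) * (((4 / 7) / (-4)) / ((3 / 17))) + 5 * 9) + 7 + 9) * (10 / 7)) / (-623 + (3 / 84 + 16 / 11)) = -22264 / 160797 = -0.14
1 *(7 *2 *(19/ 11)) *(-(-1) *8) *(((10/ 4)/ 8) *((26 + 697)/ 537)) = 160265/ 1969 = 81.39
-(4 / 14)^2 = -4 / 49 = -0.08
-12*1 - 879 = -891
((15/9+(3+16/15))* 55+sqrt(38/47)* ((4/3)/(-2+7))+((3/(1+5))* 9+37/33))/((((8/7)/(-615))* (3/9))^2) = 11119815* sqrt(1786)/752+1177755205725/1408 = 837098781.98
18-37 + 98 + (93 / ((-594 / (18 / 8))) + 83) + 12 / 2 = 14753 / 88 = 167.65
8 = 8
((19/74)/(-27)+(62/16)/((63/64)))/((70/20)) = 54923/48951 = 1.12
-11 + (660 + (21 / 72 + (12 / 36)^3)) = 140255 / 216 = 649.33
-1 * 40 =-40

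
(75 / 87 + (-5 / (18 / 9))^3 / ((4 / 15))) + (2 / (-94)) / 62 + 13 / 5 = -55.13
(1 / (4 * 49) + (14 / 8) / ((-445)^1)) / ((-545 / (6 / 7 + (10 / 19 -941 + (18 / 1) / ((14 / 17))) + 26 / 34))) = 248799 / 126442834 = 0.00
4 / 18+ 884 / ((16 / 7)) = 13931 / 36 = 386.97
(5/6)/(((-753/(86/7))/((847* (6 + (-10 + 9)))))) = -130075/2259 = -57.58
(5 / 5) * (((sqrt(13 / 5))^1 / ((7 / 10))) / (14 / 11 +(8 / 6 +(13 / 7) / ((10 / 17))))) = 660 * sqrt(65) / 13313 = 0.40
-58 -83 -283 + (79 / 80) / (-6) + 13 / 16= -203209 / 480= -423.35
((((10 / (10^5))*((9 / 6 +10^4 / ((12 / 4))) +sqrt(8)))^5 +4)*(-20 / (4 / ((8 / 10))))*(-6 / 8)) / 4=801442125328749029*sqrt(2) / 86400000000000000000000 +3113607229554042953191049 / 1036800000000000000000000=3.00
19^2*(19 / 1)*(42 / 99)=96026 / 33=2909.88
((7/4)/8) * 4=0.88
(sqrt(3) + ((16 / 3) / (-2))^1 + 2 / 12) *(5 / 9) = -25 / 18 + 5 *sqrt(3) / 9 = -0.43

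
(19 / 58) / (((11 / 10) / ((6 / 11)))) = 570 / 3509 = 0.16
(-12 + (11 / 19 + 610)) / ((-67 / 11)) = -125103 / 1273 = -98.27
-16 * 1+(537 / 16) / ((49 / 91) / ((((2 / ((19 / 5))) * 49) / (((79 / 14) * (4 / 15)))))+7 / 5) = 8148359 / 1094176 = 7.45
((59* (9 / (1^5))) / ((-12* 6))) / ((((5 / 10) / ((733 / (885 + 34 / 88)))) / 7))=-3330019 / 38957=-85.48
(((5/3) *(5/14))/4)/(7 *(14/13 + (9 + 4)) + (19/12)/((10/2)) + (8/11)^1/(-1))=17875/11787118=0.00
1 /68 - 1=-67 /68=-0.99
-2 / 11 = -0.18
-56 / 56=-1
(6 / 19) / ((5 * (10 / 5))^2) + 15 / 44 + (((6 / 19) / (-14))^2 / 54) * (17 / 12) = 120511453 / 350242200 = 0.34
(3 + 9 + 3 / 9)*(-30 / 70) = -37 / 7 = -5.29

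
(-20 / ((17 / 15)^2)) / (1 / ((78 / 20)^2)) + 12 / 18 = -204757 / 867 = -236.17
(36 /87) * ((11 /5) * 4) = 528 /145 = 3.64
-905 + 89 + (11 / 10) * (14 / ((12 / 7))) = -48421 / 60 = -807.02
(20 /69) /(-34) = -10 /1173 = -0.01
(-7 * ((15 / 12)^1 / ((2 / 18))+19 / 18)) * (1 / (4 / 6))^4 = -27909 / 64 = -436.08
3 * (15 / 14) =45 / 14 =3.21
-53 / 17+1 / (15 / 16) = -2.05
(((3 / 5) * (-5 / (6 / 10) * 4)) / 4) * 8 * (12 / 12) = -40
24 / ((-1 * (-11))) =24 / 11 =2.18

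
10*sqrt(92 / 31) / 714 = 10*sqrt(713) / 11067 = 0.02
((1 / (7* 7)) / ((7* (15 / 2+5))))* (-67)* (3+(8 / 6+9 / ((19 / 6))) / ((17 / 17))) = -54806 / 488775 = -0.11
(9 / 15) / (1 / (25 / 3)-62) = -15 / 1547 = -0.01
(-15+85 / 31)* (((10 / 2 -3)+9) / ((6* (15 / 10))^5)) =-4180 / 1830519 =-0.00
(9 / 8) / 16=9 / 128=0.07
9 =9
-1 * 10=-10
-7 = -7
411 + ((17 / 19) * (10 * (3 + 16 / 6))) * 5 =37877 / 57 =664.51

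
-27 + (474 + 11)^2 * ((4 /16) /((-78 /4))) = -3042.71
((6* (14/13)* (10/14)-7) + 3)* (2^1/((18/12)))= 32/39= 0.82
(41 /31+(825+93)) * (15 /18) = 142495 /186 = 766.10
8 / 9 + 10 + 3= 125 / 9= 13.89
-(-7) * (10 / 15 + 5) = 119 / 3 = 39.67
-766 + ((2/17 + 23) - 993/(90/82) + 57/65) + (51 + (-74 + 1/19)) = -105165181/62985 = -1669.69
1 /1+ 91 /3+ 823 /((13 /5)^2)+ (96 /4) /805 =153.11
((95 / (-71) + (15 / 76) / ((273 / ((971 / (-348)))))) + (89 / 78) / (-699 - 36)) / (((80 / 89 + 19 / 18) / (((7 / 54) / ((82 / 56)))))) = -2142368748953 / 35254453274820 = -0.06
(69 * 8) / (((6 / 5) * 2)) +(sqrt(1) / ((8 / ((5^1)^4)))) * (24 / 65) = 3365 / 13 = 258.85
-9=-9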